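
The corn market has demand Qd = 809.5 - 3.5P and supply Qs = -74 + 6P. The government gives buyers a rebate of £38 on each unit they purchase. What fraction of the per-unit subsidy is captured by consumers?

Pre-subsidy: 809.5 - 3.5P = -74 + 6P gives P* = 93, Q* = 484.
With the rebate, buyers effectively pay Pb = Ps − 38, where Ps is the price sellers receive.
Demand in terms of Ps becomes Qd = 809.5 − 3.5(Ps − 38) = 942.5 - 3.5Ps. Setting this equal to supply: 942.5 - 3.5Ps = -74 + 6Ps, so Ps = 107.
Buyers pay Pb = 107 − 38 = 69; Q' = -74 + 6·107 = 568.
Buyers' price falls by P* − Pb = 93 − 69 = 24; sellers' price rises by Ps − P* = 107 − 93 = 14.
So consumers capture 24/38 = 12/19 of each unit of subsidy.

Consumer share = 12/19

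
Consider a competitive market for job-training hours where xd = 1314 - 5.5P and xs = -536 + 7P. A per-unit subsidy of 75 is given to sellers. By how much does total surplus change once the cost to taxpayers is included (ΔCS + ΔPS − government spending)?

Net change in total surplus = -8662.5

Pre-subsidy: 1314 - 5.5P = -536 + 7P gives P* = 148, x* = 500.
With the subsidy, sellers receive Ps = Pb + 75 for each unit, where Pb is the price buyers pay.
Supply in terms of Pb becomes xs = -536 + 7(Pb + 75) = -11 + 7Pb. Setting this equal to demand: 1314 - 5.5Pb = -11 + 7Pb, so Pb = 106.
Sellers receive Ps = 106 + 75 = 181; x' = 1314 − 5.5·106 = 731.
ΔCS = ½(500 + 731)(148 − 106) = 25851; ΔPS = ½(500 + 731)(181 − 148) = 20311.5.
Government spending = 75 × 731 = 54825.
Net change = 25851 + 20311.5 − 54825 = -8662.5. The loss equals the DWL triangle ½·75·231.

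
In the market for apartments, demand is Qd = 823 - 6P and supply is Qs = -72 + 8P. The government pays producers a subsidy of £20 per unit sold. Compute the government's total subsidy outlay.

Government cost = £10160

Pre-subsidy: 823 - 6P = -72 + 8P gives P* = 895/14, Q* = 3076/7.
With the subsidy, sellers receive Ps = Pb + 20 for each unit, where Pb is the price buyers pay.
Supply in terms of Pb becomes Qs = -72 + 8(Pb + 20) = 88 + 8Pb. Setting this equal to demand: 823 - 6Pb = 88 + 8Pb, so Pb = 52.5.
Sellers receive Ps = 52.5 + 20 = 72.5; Q' = 823 − 6·52.5 = 508.
Government outlay = subsidy × quantity = 20 × 508 = 10160.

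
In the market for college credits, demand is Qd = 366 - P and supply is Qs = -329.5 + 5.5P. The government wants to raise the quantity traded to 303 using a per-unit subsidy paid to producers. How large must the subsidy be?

Required subsidy s = 52 per unit

At Q = 303, invert demand for the buyer price: Pb = (366 − 303)/1 = 63; invert supply for the seller price: Ps = (303 − (-329.5))/5.5 = 115.
The subsidy must fill the gap: s = Ps − Pb = 115 − 63 = 52.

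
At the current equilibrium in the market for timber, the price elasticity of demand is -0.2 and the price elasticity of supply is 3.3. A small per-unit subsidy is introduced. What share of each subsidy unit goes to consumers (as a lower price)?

Consumer share = 33/35

For a small subsidy around the equilibrium, the benefit split depends on the relative slopes, which at a point are proportional to the elasticities.
Buyer share = εs/(εs + |εd|) = 3.3/(3.3 + 0.2) = 33/35; seller share = |εd|/(εs + |εd|) = 2/35.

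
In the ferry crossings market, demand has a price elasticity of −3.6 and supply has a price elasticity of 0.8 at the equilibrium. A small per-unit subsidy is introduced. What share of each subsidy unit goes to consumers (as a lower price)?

Consumer share = 2/11

For a small subsidy around the equilibrium, the benefit split depends on the relative slopes, which at a point are proportional to the elasticities.
Buyer share = εs/(εs + |εd|) = 0.8/(0.8 + 3.6) = 2/11; seller share = |εd|/(εs + |εd|) = 9/11.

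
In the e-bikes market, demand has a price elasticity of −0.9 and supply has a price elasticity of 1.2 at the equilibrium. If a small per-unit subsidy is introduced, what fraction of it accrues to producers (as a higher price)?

For a small subsidy around the equilibrium, the benefit split depends on the relative slopes, which at a point are proportional to the elasticities.
Buyer share = εs/(εs + |εd|) = 1.2/(1.2 + 0.9) = 4/7; seller share = |εd|/(εs + |εd|) = 3/7.
So producers capture 3/7 of the subsidy.

Producer share = 3/7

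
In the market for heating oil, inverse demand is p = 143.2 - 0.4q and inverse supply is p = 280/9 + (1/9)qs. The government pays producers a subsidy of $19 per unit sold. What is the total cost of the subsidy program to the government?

Government cost = 112081/23

Pre-subsidy: 143.2 - 0.4q = 280/9 + (1/9)q gives q* = 5044/23 and p* = 1276/23.
With the subsidy, sellers receive ps = pb + 19 for each unit, where pb is the price buyers pay.
On the curves, pb = 143.2 - 0.4q and ps = 280/9 + (1/9)q; the wedge ps − pb = 19 gives 280/9 + (1/9)q − (143.2 - 0.4q) = 19, so q' = 5899/23.
Then pb = 143.2 − 0.4·(5899/23) = 934/23 and ps = 280/9 + (1/9)·(5899/23) = 1371/23.
Government outlay = subsidy × quantity = 19 × 5899/23 = 112081/23.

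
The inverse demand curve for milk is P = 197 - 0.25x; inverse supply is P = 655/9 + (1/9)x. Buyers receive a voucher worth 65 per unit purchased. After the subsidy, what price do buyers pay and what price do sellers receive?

Buyers pay 66; sellers receive 131

Pre-subsidy: 197 - 0.25x = 655/9 + (1/9)x gives x* = 344 and P* = 111.
With the rebate, buyers effectively pay Pb = Ps − 65, where Ps is the price sellers receive.
On the curves, Pb = 197 - 0.25x and Ps = 655/9 + (1/9)x; the wedge Ps − Pb = 65 gives 655/9 + (1/9)x − (197 - 0.25x) = 65, so x' = 524.
Then Pb = 197 − 0.25·524 = 66 and Ps = 655/9 + (1/9)·524 = 131.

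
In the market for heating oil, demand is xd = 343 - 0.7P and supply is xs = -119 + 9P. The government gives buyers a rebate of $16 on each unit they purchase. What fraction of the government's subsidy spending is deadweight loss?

Pre-subsidy: 343 - 0.7P = -119 + 9P gives P* = 4620/97, x* = 30037/97.
With the rebate, buyers effectively pay Pb = Ps − 16, where Ps is the price sellers receive.
Demand in terms of Ps becomes xd = 343 − 0.7(Ps − 16) = 354.2 - 0.7Ps. Setting this equal to supply: 354.2 - 0.7Ps = -119 + 9Ps, so Ps = 4732/97.
Buyers pay Pb = 4732/97 − 16 = 3180/97; x' = -119 + 9·(4732/97) = 31045/97.
ΔCS = ½(30037/97 + 31045/97)(4620/97 − 3180/97) = 43979040/9409; ΔPS = ½(30037/97 + 31045/97)(4732/97 − 4620/97) = 3420592/9409.
Government spending = 16 × 31045/97 = 496720/97.
DWL = ½ × 16 × (31045/97 − 30037/97) = 8064/97; fraction = (8064/97) / (496720/97) = 72/4435.

DWL / government spending = 72/4435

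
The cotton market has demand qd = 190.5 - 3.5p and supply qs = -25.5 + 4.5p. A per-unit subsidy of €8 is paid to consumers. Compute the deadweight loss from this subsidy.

Deadweight loss = €63

Pre-subsidy: 190.5 - 3.5p = -25.5 + 4.5p gives p* = 27, q* = 96.
With the rebate, buyers effectively pay pb = ps − 8, where ps is the price sellers receive.
Demand in terms of ps becomes qd = 190.5 − 3.5(ps − 8) = 218.5 - 3.5ps. Setting this equal to supply: 218.5 - 3.5ps = -25.5 + 4.5ps, so ps = 30.5.
Buyers pay pb = 30.5 − 8 = 22.5; q' = -25.5 + 4.5·30.5 = 111.75.
The subsidy expands output by 111.75 − 96 = 15.75 past the efficient level; on those units the gap between marginal cost and willingness to pay runs from 0 up to 8.
DWL = ½ × 8 × 15.75 = 63.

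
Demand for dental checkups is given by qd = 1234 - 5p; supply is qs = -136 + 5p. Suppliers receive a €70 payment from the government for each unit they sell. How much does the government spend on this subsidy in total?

Government cost = €50680

Pre-subsidy: 1234 - 5p = -136 + 5p gives p* = 137, q* = 549.
With the subsidy, sellers receive ps = pb + 70 for each unit, where pb is the price buyers pay.
Supply in terms of pb becomes qs = -136 + 5(pb + 70) = 214 + 5pb. Setting this equal to demand: 1234 - 5pb = 214 + 5pb, so pb = 102.
Sellers receive ps = 102 + 70 = 172; q' = 1234 − 5·102 = 724.
Government outlay = subsidy × quantity = 70 × 724 = 50680.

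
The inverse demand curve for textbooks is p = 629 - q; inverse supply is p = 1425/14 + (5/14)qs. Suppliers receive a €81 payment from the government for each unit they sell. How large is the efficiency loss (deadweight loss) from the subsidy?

Pre-subsidy: 629 - q = 1425/14 + (5/14)q gives q* = 7381/19 and p* = 4570/19.
With the subsidy, sellers receive ps = pb + 81 for each unit, where pb is the price buyers pay.
On the curves, pb = 629 - q and ps = 1425/14 + (5/14)q; the wedge ps − pb = 81 gives 1425/14 + (5/14)q − (629 - q) = 81, so q' = 8515/19.
Then pb = 629 − 1·(8515/19) = 3436/19 and ps = 1425/14 + (5/14)·(8515/19) = 4975/19.
The subsidy expands output by 8515/19 − 7381/19 = 1134/19 past the efficient level; on those units the gap between marginal cost and willingness to pay runs from 0 up to 81.
DWL = ½ × 81 × 1134/19 = 45927/19.

Deadweight loss = 45927/19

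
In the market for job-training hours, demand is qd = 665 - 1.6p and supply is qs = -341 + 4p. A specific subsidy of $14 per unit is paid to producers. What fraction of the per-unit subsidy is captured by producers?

Producer share = 2/7

Pre-subsidy: 665 - 1.6p = -341 + 4p gives p* = 2515/14, q* = 2643/7.
With the subsidy, sellers receive ps = pb + 14 for each unit, where pb is the price buyers pay.
Supply in terms of pb becomes qs = -341 + 4(pb + 14) = -285 + 4pb. Setting this equal to demand: 665 - 1.6pb = -285 + 4pb, so pb = 2375/14.
Sellers receive ps = 2375/14 + 14 = 2571/14; q' = 665 − 1.6·(2375/14) = 2755/7.
Buyers' price falls by p* − pb = 2515/14 − 2375/14 = 10; sellers' price rises by ps − p* = 2571/14 − 2515/14 = 4.
So producers capture 4/14 = 2/7 of each unit of subsidy.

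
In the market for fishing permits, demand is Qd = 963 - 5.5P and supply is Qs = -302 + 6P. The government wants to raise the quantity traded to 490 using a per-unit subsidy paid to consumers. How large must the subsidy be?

Required subsidy s = 46 per unit

At Q = 490, invert demand for the buyer price: Pb = (963 − 490)/5.5 = 86; invert supply for the seller price: Ps = (490 − (-302))/6 = 132.
The subsidy must fill the gap: s = Ps − Pb = 132 − 86 = 46.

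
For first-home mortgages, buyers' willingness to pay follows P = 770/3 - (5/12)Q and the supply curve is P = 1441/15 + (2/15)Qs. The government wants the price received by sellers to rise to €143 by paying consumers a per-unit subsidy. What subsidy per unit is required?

At a seller price of 143, quantity supplied is -720.5 + 7.5·143 = 352.
Buyers absorb 352 only when they pay Pb = 770/3 − (5/12)·352 = 110.
s = Ps − Pb = 143 − 110 = 33.

Required subsidy s = €33 per unit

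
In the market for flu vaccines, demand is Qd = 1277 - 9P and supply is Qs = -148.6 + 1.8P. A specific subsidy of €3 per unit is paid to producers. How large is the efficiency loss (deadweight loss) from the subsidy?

Deadweight loss = €6.75

Pre-subsidy: 1277 - 9P = -148.6 + 1.8P gives P* = 132, Q* = 89.
With the subsidy, sellers receive Ps = Pb + 3 for each unit, where Pb is the price buyers pay.
Supply in terms of Pb becomes Qs = -148.6 + 1.8(Pb + 3) = -143.2 + 1.8Pb. Setting this equal to demand: 1277 - 9Pb = -143.2 + 1.8Pb, so Pb = 131.5.
Sellers receive Ps = 131.5 + 3 = 134.5; Q' = 1277 − 9·131.5 = 93.5.
The subsidy expands output by 93.5 − 89 = 4.5 past the efficient level; on those units the gap between marginal cost and willingness to pay runs from 0 up to 3.
DWL = ½ × 3 × 4.5 = 6.75.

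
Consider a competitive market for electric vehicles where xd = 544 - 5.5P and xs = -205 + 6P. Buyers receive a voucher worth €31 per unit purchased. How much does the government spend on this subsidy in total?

Government cost = 195889/23

Pre-subsidy: 544 - 5.5P = -205 + 6P gives P* = 1498/23, x* = 4273/23.
With the rebate, buyers effectively pay Pb = Ps − 31, where Ps is the price sellers receive.
Demand in terms of Ps becomes xd = 544 − 5.5(Ps − 31) = 714.5 - 5.5Ps. Setting this equal to supply: 714.5 - 5.5Ps = -205 + 6Ps, so Ps = 1839/23.
Buyers pay Pb = 1839/23 − 31 = 1126/23; x' = -205 + 6·(1839/23) = 6319/23.
Government outlay = subsidy × quantity = 31 × 6319/23 = 195889/23.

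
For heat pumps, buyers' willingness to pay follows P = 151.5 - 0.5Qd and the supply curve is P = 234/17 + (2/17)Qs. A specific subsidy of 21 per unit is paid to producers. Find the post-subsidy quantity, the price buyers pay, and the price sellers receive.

Q' = 257; buyers pay 23; sellers receive 44

Pre-subsidy: 151.5 - 0.5Q = 234/17 + (2/17)Q gives Q* = 223 and P* = 40.
With the subsidy, sellers receive Ps = Pb + 21 for each unit, where Pb is the price buyers pay.
On the curves, Pb = 151.5 - 0.5Q and Ps = 234/17 + (2/17)Q; the wedge Ps − Pb = 21 gives 234/17 + (2/17)Q − (151.5 - 0.5Q) = 21, so Q' = 257.
Then Pb = 151.5 − 0.5·257 = 23 and Ps = 234/17 + (2/17)·257 = 44.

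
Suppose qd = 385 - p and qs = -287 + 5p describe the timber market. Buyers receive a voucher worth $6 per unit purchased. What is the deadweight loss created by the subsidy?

Deadweight loss = $15

Pre-subsidy: 385 - p = -287 + 5p gives p* = 112, q* = 273.
With the rebate, buyers effectively pay pb = ps − 6, where ps is the price sellers receive.
Demand in terms of ps becomes qd = 385 − 1(ps − 6) = 391 - ps. Setting this equal to supply: 391 - ps = -287 + 5ps, so ps = 113.
Buyers pay pb = 113 − 6 = 107; q' = -287 + 5·113 = 278.
The subsidy expands output by 278 − 273 = 5 past the efficient level; on those units the gap between marginal cost and willingness to pay runs from 0 up to 6.
DWL = ½ × 6 × 5 = 15.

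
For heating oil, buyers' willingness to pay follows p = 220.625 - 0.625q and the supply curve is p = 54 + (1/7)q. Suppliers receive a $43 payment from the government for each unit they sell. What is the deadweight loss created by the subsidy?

Pre-subsidy: 220.625 - 0.625q = 54 + (1/7)q gives q* = 217 and p* = 85.
With the subsidy, sellers receive ps = pb + 43 for each unit, where pb is the price buyers pay.
On the curves, pb = 220.625 - 0.625q and ps = 54 + (1/7)q; the wedge ps − pb = 43 gives 54 + (1/7)q − (220.625 - 0.625q) = 43, so q' = 273.
Then pb = 220.625 − 0.625·273 = 50 and ps = 54 + (1/7)·273 = 93.
The subsidy expands output by 273 − 217 = 56 past the efficient level; on those units the gap between marginal cost and willingness to pay runs from 0 up to 43.
DWL = ½ × 43 × 56 = 1204.

Deadweight loss = $1204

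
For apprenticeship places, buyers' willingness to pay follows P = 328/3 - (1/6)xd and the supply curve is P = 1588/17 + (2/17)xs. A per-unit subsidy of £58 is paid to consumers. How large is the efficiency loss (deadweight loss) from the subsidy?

Pre-subsidy: 328/3 - (1/6)x = 1588/17 + (2/17)x gives x* = 56 and P* = 100.
With the rebate, buyers effectively pay Pb = Ps − 58, where Ps is the price sellers receive.
On the curves, Pb = 328/3 - (1/6)x and Ps = 1588/17 + (2/17)x; the wedge Ps − Pb = 58 gives 1588/17 + (2/17)x − (328/3 - (1/6)x) = 58, so x' = 260.
Then Pb = 328/3 − (1/6)·260 = 66 and Ps = 1588/17 + (2/17)·260 = 124.
The subsidy expands output by 260 − 56 = 204 past the efficient level; on those units the gap between marginal cost and willingness to pay runs from 0 up to 58.
DWL = ½ × 58 × 204 = 5916.

Deadweight loss = £5916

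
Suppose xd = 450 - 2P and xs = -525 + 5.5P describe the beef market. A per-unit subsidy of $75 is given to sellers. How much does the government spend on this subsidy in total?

Government cost = $22500

Pre-subsidy: 450 - 2P = -525 + 5.5P gives P* = 130, x* = 190.
With the subsidy, sellers receive Ps = Pb + 75 for each unit, where Pb is the price buyers pay.
Supply in terms of Pb becomes xs = -525 + 5.5(Pb + 75) = -112.5 + 5.5Pb. Setting this equal to demand: 450 - 2Pb = -112.5 + 5.5Pb, so Pb = 75.
Sellers receive Ps = 75 + 75 = 150; x' = 450 − 2·75 = 300.
Government outlay = subsidy × quantity = 75 × 300 = 22500.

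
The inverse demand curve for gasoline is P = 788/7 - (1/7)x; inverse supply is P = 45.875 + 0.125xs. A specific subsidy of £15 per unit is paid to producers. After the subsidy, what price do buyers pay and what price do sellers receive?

Buyers pay £69; sellers receive £84

Pre-subsidy: 788/7 - (1/7)x = 45.875 + 0.125x gives x* = 249 and P* = 77.
With the subsidy, sellers receive Ps = Pb + 15 for each unit, where Pb is the price buyers pay.
On the curves, Pb = 788/7 - (1/7)x and Ps = 45.875 + 0.125x; the wedge Ps − Pb = 15 gives 45.875 + 0.125x − (788/7 - (1/7)x) = 15, so x' = 305.
Then Pb = 788/7 − (1/7)·305 = 69 and Ps = 45.875 + 0.125·305 = 84.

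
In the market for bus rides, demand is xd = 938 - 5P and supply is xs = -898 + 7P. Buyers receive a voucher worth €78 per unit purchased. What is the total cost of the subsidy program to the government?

Pre-subsidy: 938 - 5P = -898 + 7P gives P* = 153, x* = 173.
With the rebate, buyers effectively pay Pb = Ps − 78, where Ps is the price sellers receive.
Demand in terms of Ps becomes xd = 938 − 5(Ps − 78) = 1328 - 5Ps. Setting this equal to supply: 1328 - 5Ps = -898 + 7Ps, so Ps = 185.5.
Buyers pay Pb = 185.5 − 78 = 107.5; x' = -898 + 7·185.5 = 400.5.
Government outlay = subsidy × quantity = 78 × 400.5 = 31239.

Government cost = €31239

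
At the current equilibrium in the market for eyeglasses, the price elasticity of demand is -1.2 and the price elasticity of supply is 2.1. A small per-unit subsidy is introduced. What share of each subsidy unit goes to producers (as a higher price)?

Producer share = 4/11

For a small subsidy around the equilibrium, the benefit split depends on the relative slopes, which at a point are proportional to the elasticities.
Buyer share = εs/(εs + |εd|) = 2.1/(2.1 + 1.2) = 7/11; seller share = |εd|/(εs + |εd|) = 4/11.
So producers capture 4/11 of the subsidy.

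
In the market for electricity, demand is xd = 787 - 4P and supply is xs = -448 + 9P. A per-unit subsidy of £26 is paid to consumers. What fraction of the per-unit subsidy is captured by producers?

Producer share = 4/13

Pre-subsidy: 787 - 4P = -448 + 9P gives P* = 95, x* = 407.
With the rebate, buyers effectively pay Pb = Ps − 26, where Ps is the price sellers receive.
Demand in terms of Ps becomes xd = 787 − 4(Ps − 26) = 891 - 4Ps. Setting this equal to supply: 891 - 4Ps = -448 + 9Ps, so Ps = 103.
Buyers pay Pb = 103 − 26 = 77; x' = -448 + 9·103 = 479.
Buyers' price falls by P* − Pb = 95 − 77 = 18; sellers' price rises by Ps − P* = 103 − 95 = 8.
So producers capture 8/26 = 4/13 of each unit of subsidy.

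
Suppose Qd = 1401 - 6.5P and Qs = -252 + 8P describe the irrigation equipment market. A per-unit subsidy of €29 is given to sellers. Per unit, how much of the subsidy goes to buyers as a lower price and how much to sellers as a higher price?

Buyers gain €16 per unit; sellers gain €13 per unit

Pre-subsidy: 1401 - 6.5P = -252 + 8P gives P* = 114, Q* = 660.
With the subsidy, sellers receive Ps = Pb + 29 for each unit, where Pb is the price buyers pay.
Supply in terms of Pb becomes Qs = -252 + 8(Pb + 29) = -20 + 8Pb. Setting this equal to demand: 1401 - 6.5Pb = -20 + 8Pb, so Pb = 98.
Sellers receive Ps = 98 + 29 = 127; Q' = 1401 − 6.5·98 = 764.
Buyers' price falls by P* − Pb = 114 − 98 = 16; sellers' price rises by Ps − P* = 127 − 114 = 13.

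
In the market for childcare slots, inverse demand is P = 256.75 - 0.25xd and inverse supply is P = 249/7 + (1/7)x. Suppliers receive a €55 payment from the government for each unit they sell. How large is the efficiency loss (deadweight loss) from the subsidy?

Pre-subsidy: 256.75 - 0.25x = 249/7 + (1/7)x gives x* = 563 and P* = 116.
With the subsidy, sellers receive Ps = Pb + 55 for each unit, where Pb is the price buyers pay.
On the curves, Pb = 256.75 - 0.25x and Ps = 249/7 + (1/7)x; the wedge Ps − Pb = 55 gives 249/7 + (1/7)x − (256.75 - 0.25x) = 55, so x' = 703.
Then Pb = 256.75 − 0.25·703 = 81 and Ps = 249/7 + (1/7)·703 = 136.
The subsidy expands output by 703 − 563 = 140 past the efficient level; on those units the gap between marginal cost and willingness to pay runs from 0 up to 55.
DWL = ½ × 55 × 140 = 3850.

Deadweight loss = €3850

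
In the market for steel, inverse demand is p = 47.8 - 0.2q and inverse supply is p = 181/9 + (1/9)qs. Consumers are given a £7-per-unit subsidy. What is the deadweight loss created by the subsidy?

Pre-subsidy: 47.8 - 0.2q = 181/9 + (1/9)q gives q* = 89 and p* = 30.
With the rebate, buyers effectively pay pb = ps − 7, where ps is the price sellers receive.
On the curves, pb = 47.8 - 0.2q and ps = 181/9 + (1/9)q; the wedge ps − pb = 7 gives 181/9 + (1/9)q − (47.8 - 0.2q) = 7, so q' = 111.5.
Then pb = 47.8 − 0.2·111.5 = 25.5 and ps = 181/9 + (1/9)·111.5 = 32.5.
The subsidy expands output by 111.5 − 89 = 22.5 past the efficient level; on those units the gap between marginal cost and willingness to pay runs from 0 up to 7.
DWL = ½ × 7 × 22.5 = 78.75.

Deadweight loss = £78.75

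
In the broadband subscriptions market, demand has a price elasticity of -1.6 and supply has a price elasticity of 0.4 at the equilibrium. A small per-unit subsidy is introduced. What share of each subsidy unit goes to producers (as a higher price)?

For a small subsidy around the equilibrium, the benefit split depends on the relative slopes, which at a point are proportional to the elasticities.
Buyer share = εs/(εs + |εd|) = 0.4/(0.4 + 1.6) = 0.2; seller share = |εd|/(εs + |εd|) = 0.8.
So producers capture 0.8 of the subsidy.

Producer share = 0.8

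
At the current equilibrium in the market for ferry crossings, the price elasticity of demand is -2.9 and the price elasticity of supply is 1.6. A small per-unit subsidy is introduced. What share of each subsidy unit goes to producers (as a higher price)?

For a small subsidy around the equilibrium, the benefit split depends on the relative slopes, which at a point are proportional to the elasticities.
Buyer share = εs/(εs + |εd|) = 1.6/(1.6 + 2.9) = 16/45; seller share = |εd|/(εs + |εd|) = 29/45.
So producers capture 29/45 of the subsidy.

Producer share = 29/45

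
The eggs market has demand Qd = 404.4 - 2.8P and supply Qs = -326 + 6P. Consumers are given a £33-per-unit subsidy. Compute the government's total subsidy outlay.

Government cost = £7755

Pre-subsidy: 404.4 - 2.8P = -326 + 6P gives P* = 83, Q* = 172.
With the rebate, buyers effectively pay Pb = Ps − 33, where Ps is the price sellers receive.
Demand in terms of Ps becomes Qd = 404.4 − 2.8(Ps − 33) = 496.8 - 2.8Ps. Setting this equal to supply: 496.8 - 2.8Ps = -326 + 6Ps, so Ps = 93.5.
Buyers pay Pb = 93.5 − 33 = 60.5; Q' = -326 + 6·93.5 = 235.
Government outlay = subsidy × quantity = 33 × 235 = 7755.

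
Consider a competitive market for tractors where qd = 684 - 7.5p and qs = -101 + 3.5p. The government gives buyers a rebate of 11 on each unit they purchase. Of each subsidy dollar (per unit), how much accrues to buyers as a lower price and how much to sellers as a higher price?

Buyers gain 3.5 per unit; sellers gain 7.5 per unit

Pre-subsidy: 684 - 7.5p = -101 + 3.5p gives p* = 785/11, q* = 3273/22.
With the rebate, buyers effectively pay pb = ps − 11, where ps is the price sellers receive.
Demand in terms of ps becomes qd = 684 − 7.5(ps − 11) = 766.5 - 7.5ps. Setting this equal to supply: 766.5 - 7.5ps = -101 + 3.5ps, so ps = 1735/22.
Buyers pay pb = 1735/22 − 11 = 1493/22; q' = -101 + 3.5·(1735/22) = 7701/44.
Buyers' price falls by p* − pb = 785/11 − 1493/22 = 3.5; sellers' price rises by ps − p* = 1735/22 − 785/11 = 7.5.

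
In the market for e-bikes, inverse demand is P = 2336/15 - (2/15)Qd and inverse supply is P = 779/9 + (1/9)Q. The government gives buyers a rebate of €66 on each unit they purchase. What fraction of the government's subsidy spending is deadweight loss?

DWL / government spending = 135/553

Pre-subsidy: 2336/15 - (2/15)Q = 779/9 + (1/9)Q gives Q* = 283 and P* = 118.
With the rebate, buyers effectively pay Pb = Ps − 66, where Ps is the price sellers receive.
On the curves, Pb = 2336/15 - (2/15)Q and Ps = 779/9 + (1/9)Q; the wedge Ps − Pb = 66 gives 779/9 + (1/9)Q − (2336/15 - (2/15)Q) = 66, so Q' = 553.
Then Pb = 2336/15 − (2/15)·553 = 82 and Ps = 779/9 + (1/9)·553 = 148.
ΔCS = ½(283 + 553)(118 − 82) = 15048; ΔPS = ½(283 + 553)(148 − 118) = 12540.
Government spending = 66 × 553 = 36498.
DWL = ½ × 66 × (553 − 283) = 8910; fraction = 8910 / 36498 = 135/553.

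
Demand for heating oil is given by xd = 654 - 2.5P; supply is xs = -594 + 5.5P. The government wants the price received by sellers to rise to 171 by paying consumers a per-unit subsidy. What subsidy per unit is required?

Required subsidy s = 48 per unit

At a seller price of 171, quantity supplied is -594 + 5.5·171 = 346.5.
Buyers absorb 346.5 only when they pay Pb with 654 − 2.5·Pb = 346.5, i.e. Pb = 123.
s = Ps − Pb = 171 − 123 = 48.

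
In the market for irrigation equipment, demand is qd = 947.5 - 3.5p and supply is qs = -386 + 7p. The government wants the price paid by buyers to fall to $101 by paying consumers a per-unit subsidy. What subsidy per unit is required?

Required subsidy s = $39 per unit

At a buyer price of 101, quantity demanded is 947.5 − 3.5·101 = 594.
Sellers supply 594 only when they receive ps with -386 + 7·ps = 594, i.e. ps = 140.
s = ps − pb = 140 − 101 = 39.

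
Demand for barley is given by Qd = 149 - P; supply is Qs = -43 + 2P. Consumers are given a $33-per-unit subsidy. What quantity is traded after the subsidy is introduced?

Pre-subsidy: 149 - P = -43 + 2P gives P* = 64, Q* = 85.
With the rebate, buyers effectively pay Pb = Ps − 33, where Ps is the price sellers receive.
Demand in terms of Ps becomes Qd = 149 − 1(Ps − 33) = 182 - Ps. Setting this equal to supply: 182 - Ps = -43 + 2Ps, so Ps = 75.
Buyers pay Pb = 75 − 33 = 42; Q' = -43 + 2·75 = 107.

Q' = 107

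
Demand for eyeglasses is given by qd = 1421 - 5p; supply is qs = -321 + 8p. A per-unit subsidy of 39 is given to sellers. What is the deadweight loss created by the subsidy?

Deadweight loss = 2340

Pre-subsidy: 1421 - 5p = -321 + 8p gives p* = 134, q* = 751.
With the subsidy, sellers receive ps = pb + 39 for each unit, where pb is the price buyers pay.
Supply in terms of pb becomes qs = -321 + 8(pb + 39) = -9 + 8pb. Setting this equal to demand: 1421 - 5pb = -9 + 8pb, so pb = 110.
Sellers receive ps = 110 + 39 = 149; q' = 1421 − 5·110 = 871.
The subsidy expands output by 871 − 751 = 120 past the efficient level; on those units the gap between marginal cost and willingness to pay runs from 0 up to 39.
DWL = ½ × 39 × 120 = 2340.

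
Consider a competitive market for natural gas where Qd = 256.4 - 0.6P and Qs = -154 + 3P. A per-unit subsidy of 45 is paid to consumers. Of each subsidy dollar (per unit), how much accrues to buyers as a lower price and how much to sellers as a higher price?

Buyers gain 37.5 per unit; sellers gain 7.5 per unit

Pre-subsidy: 256.4 - 0.6P = -154 + 3P gives P* = 114, Q* = 188.
With the rebate, buyers effectively pay Pb = Ps − 45, where Ps is the price sellers receive.
Demand in terms of Ps becomes Qd = 256.4 − 0.6(Ps − 45) = 283.4 - 0.6Ps. Setting this equal to supply: 283.4 - 0.6Ps = -154 + 3Ps, so Ps = 121.5.
Buyers pay Pb = 121.5 − 45 = 76.5; Q' = -154 + 3·121.5 = 210.5.
Buyers' price falls by P* − Pb = 114 − 76.5 = 37.5; sellers' price rises by Ps − P* = 121.5 − 114 = 7.5.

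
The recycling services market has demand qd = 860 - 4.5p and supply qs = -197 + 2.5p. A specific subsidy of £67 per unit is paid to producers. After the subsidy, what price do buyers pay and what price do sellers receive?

Pre-subsidy: 860 - 4.5p = -197 + 2.5p gives p* = 151, q* = 180.5.
With the subsidy, sellers receive ps = pb + 67 for each unit, where pb is the price buyers pay.
Supply in terms of pb becomes qs = -197 + 2.5(pb + 67) = -29.5 + 2.5pb. Setting this equal to demand: 860 - 4.5pb = -29.5 + 2.5pb, so pb = 1779/14.
Sellers receive ps = 1779/14 + 67 = 2717/14; q' = 860 − 4.5·(1779/14) = 8069/28.

Buyers pay 1779/14; sellers receive 2717/14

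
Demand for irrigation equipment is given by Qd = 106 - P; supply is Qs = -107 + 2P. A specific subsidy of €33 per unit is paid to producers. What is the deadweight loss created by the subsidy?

Pre-subsidy: 106 - P = -107 + 2P gives P* = 71, Q* = 35.
With the subsidy, sellers receive Ps = Pb + 33 for each unit, where Pb is the price buyers pay.
Supply in terms of Pb becomes Qs = -107 + 2(Pb + 33) = -41 + 2Pb. Setting this equal to demand: 106 - Pb = -41 + 2Pb, so Pb = 49.
Sellers receive Ps = 49 + 33 = 82; Q' = 106 − 1·49 = 57.
The subsidy expands output by 57 − 35 = 22 past the efficient level; on those units the gap between marginal cost and willingness to pay runs from 0 up to 33.
DWL = ½ × 33 × 22 = 363.

Deadweight loss = €363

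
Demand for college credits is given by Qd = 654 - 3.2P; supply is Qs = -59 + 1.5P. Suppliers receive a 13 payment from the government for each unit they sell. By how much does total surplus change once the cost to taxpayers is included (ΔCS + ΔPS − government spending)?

Pre-subsidy: 654 - 3.2P = -59 + 1.5P gives P* = 7130/47, Q* = 7922/47.
With the subsidy, sellers receive Ps = Pb + 13 for each unit, where Pb is the price buyers pay.
Supply in terms of Pb becomes Qs = -59 + 1.5(Pb + 13) = -39.5 + 1.5Pb. Setting this equal to demand: 654 - 3.2Pb = -39.5 + 1.5Pb, so Pb = 6935/47.
Sellers receive Ps = 6935/47 + 13 = 7546/47; Q' = 654 − 3.2·(6935/47) = 8546/47.
ΔCS = ½(7922/47 + 8546/47)(7130/47 − 6935/47) = 1605630/2209; ΔPS = ½(7922/47 + 8546/47)(7546/47 − 7130/47) = 3425344/2209.
Government spending = 13 × 8546/47 = 111098/47.
Net change = 1605630/2209 + 3425344/2209 − 111098/47 = -4056/47. The loss equals the DWL triangle ½·13·624/47.

Net change in total surplus = -4056/47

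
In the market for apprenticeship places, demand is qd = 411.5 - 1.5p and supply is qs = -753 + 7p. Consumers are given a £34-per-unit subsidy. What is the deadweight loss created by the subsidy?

Deadweight loss = £714

Pre-subsidy: 411.5 - 1.5p = -753 + 7p gives p* = 137, q* = 206.
With the rebate, buyers effectively pay pb = ps − 34, where ps is the price sellers receive.
Demand in terms of ps becomes qd = 411.5 − 1.5(ps − 34) = 462.5 - 1.5ps. Setting this equal to supply: 462.5 - 1.5ps = -753 + 7ps, so ps = 143.
Buyers pay pb = 143 − 34 = 109; q' = -753 + 7·143 = 248.
The subsidy expands output by 248 − 206 = 42 past the efficient level; on those units the gap between marginal cost and willingness to pay runs from 0 up to 34.
DWL = ½ × 34 × 42 = 714.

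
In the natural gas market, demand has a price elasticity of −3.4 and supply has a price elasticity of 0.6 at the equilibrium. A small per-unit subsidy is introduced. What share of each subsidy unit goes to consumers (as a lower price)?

Consumer share = 0.15

For a small subsidy around the equilibrium, the benefit split depends on the relative slopes, which at a point are proportional to the elasticities.
Buyer share = εs/(εs + |εd|) = 0.6/(0.6 + 3.4) = 0.15; seller share = |εd|/(εs + |εd|) = 0.85.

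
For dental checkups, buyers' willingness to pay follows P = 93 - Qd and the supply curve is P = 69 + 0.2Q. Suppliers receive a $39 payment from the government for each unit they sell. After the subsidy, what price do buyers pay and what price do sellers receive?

Pre-subsidy: 93 - Q = 69 + 0.2Q gives Q* = 20 and P* = 73.
With the subsidy, sellers receive Ps = Pb + 39 for each unit, where Pb is the price buyers pay.
On the curves, Pb = 93 - Q and Ps = 69 + 0.2Q; the wedge Ps − Pb = 39 gives 69 + 0.2Q − (93 - Q) = 39, so Q' = 52.5.
Then Pb = 93 − 1·52.5 = 40.5 and Ps = 69 + 0.2·52.5 = 79.5.

Buyers pay $40.5; sellers receive $79.5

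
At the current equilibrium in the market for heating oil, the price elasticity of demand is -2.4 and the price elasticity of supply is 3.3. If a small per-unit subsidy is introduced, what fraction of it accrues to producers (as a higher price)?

Producer share = 8/19

For a small subsidy around the equilibrium, the benefit split depends on the relative slopes, which at a point are proportional to the elasticities.
Buyer share = εs/(εs + |εd|) = 3.3/(3.3 + 2.4) = 11/19; seller share = |εd|/(εs + |εd|) = 8/19.
So producers capture 8/19 of the subsidy.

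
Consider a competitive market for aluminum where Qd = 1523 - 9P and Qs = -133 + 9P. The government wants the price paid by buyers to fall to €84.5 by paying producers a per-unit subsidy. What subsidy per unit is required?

At a buyer price of 84.5, quantity demanded is 1523 − 9·84.5 = 762.5.
Sellers supply 762.5 only when they receive Ps with -133 + 9·Ps = 762.5, i.e. Ps = 99.5.
s = Ps − Pb = 99.5 − 84.5 = 15.

Required subsidy s = €15 per unit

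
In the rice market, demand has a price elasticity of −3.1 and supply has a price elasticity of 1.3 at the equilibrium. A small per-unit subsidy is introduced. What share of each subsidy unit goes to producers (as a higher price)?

For a small subsidy around the equilibrium, the benefit split depends on the relative slopes, which at a point are proportional to the elasticities.
Buyer share = εs/(εs + |εd|) = 1.3/(1.3 + 3.1) = 13/44; seller share = |εd|/(εs + |εd|) = 31/44.
So producers capture 31/44 of the subsidy.

Producer share = 31/44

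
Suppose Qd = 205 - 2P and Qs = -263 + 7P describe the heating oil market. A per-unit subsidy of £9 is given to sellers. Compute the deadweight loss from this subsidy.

Pre-subsidy: 205 - 2P = -263 + 7P gives P* = 52, Q* = 101.
With the subsidy, sellers receive Ps = Pb + 9 for each unit, where Pb is the price buyers pay.
Supply in terms of Pb becomes Qs = -263 + 7(Pb + 9) = -200 + 7Pb. Setting this equal to demand: 205 - 2Pb = -200 + 7Pb, so Pb = 45.
Sellers receive Ps = 45 + 9 = 54; Q' = 205 − 2·45 = 115.
The subsidy expands output by 115 − 101 = 14 past the efficient level; on those units the gap between marginal cost and willingness to pay runs from 0 up to 9.
DWL = ½ × 9 × 14 = 63.

Deadweight loss = £63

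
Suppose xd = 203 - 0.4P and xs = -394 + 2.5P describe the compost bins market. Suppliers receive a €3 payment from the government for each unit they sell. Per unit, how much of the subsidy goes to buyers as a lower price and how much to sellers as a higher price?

Buyers gain 75/29 per unit; sellers gain 12/29 per unit

Pre-subsidy: 203 - 0.4P = -394 + 2.5P gives P* = 5970/29, x* = 3499/29.
With the subsidy, sellers receive Ps = Pb + 3 for each unit, where Pb is the price buyers pay.
Supply in terms of Pb becomes xs = -394 + 2.5(Pb + 3) = -386.5 + 2.5Pb. Setting this equal to demand: 203 - 0.4Pb = -386.5 + 2.5Pb, so Pb = 5895/29.
Sellers receive Ps = 5895/29 + 3 = 5982/29; x' = 203 − 0.4·(5895/29) = 3529/29.
Buyers' price falls by P* − Pb = 5970/29 − 5895/29 = 75/29; sellers' price rises by Ps − P* = 5982/29 − 5970/29 = 12/29.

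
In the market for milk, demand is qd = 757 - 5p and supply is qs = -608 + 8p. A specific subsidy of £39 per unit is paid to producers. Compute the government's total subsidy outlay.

Government cost = £13728

Pre-subsidy: 757 - 5p = -608 + 8p gives p* = 105, q* = 232.
With the subsidy, sellers receive ps = pb + 39 for each unit, where pb is the price buyers pay.
Supply in terms of pb becomes qs = -608 + 8(pb + 39) = -296 + 8pb. Setting this equal to demand: 757 - 5pb = -296 + 8pb, so pb = 81.
Sellers receive ps = 81 + 39 = 120; q' = 757 − 5·81 = 352.
Government outlay = subsidy × quantity = 39 × 352 = 13728.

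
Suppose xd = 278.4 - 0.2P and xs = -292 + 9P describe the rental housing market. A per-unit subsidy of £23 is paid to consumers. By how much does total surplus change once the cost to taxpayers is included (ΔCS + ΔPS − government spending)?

Net change in total surplus = -£51.75

Pre-subsidy: 278.4 - 0.2P = -292 + 9P gives P* = 62, x* = 266.
With the rebate, buyers effectively pay Pb = Ps − 23, where Ps is the price sellers receive.
Demand in terms of Ps becomes xd = 278.4 − 0.2(Ps − 23) = 283 - 0.2Ps. Setting this equal to supply: 283 - 0.2Ps = -292 + 9Ps, so Ps = 62.5.
Buyers pay Pb = 62.5 − 23 = 39.5; x' = -292 + 9·62.5 = 270.5.
ΔCS = ½(266 + 270.5)(62 − 39.5) = 6035.625; ΔPS = ½(266 + 270.5)(62.5 − 62) = 134.125.
Government spending = 23 × 270.5 = 6221.5.
Net change = 6035.625 + 134.125 − 6221.5 = -51.75. The loss equals the DWL triangle ½·23·4.5.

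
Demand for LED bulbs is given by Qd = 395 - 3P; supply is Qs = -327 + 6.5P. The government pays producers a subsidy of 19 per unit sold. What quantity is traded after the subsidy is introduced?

Q' = 206

Pre-subsidy: 395 - 3P = -327 + 6.5P gives P* = 76, Q* = 167.
With the subsidy, sellers receive Ps = Pb + 19 for each unit, where Pb is the price buyers pay.
Supply in terms of Pb becomes Qs = -327 + 6.5(Pb + 19) = -203.5 + 6.5Pb. Setting this equal to demand: 395 - 3Pb = -203.5 + 6.5Pb, so Pb = 63.
Sellers receive Ps = 63 + 19 = 82; Q' = 395 − 3·63 = 206.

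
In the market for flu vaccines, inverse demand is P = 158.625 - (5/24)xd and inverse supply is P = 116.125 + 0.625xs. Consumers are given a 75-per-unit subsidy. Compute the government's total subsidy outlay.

Government cost = 10575

Pre-subsidy: 158.625 - (5/24)x = 116.125 + 0.625x gives x* = 51 and P* = 148.
With the rebate, buyers effectively pay Pb = Ps − 75, where Ps is the price sellers receive.
On the curves, Pb = 158.625 - (5/24)x and Ps = 116.125 + 0.625x; the wedge Ps − Pb = 75 gives 116.125 + 0.625x − (158.625 - (5/24)x) = 75, so x' = 141.
Then Pb = 158.625 − (5/24)·141 = 129.25 and Ps = 116.125 + 0.625·141 = 204.25.
Government outlay = subsidy × quantity = 75 × 141 = 10575.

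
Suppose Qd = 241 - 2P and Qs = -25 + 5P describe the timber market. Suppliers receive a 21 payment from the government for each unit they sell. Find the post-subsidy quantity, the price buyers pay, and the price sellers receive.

Pre-subsidy: 241 - 2P = -25 + 5P gives P* = 38, Q* = 165.
With the subsidy, sellers receive Ps = Pb + 21 for each unit, where Pb is the price buyers pay.
Supply in terms of Pb becomes Qs = -25 + 5(Pb + 21) = 80 + 5Pb. Setting this equal to demand: 241 - 2Pb = 80 + 5Pb, so Pb = 23.
Sellers receive Ps = 23 + 21 = 44; Q' = 241 − 2·23 = 195.

Q' = 195; buyers pay 23; sellers receive 44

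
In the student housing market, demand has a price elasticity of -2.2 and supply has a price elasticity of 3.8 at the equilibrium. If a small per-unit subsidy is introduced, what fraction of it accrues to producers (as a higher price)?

For a small subsidy around the equilibrium, the benefit split depends on the relative slopes, which at a point are proportional to the elasticities.
Buyer share = εs/(εs + |εd|) = 3.8/(3.8 + 2.2) = 19/30; seller share = |εd|/(εs + |εd|) = 11/30.
So producers capture 11/30 of the subsidy.

Producer share = 11/30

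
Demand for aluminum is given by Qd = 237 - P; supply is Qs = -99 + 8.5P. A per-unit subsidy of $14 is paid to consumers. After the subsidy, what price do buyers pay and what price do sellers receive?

Pre-subsidy: 237 - P = -99 + 8.5P gives P* = 672/19, Q* = 3831/19.
With the rebate, buyers effectively pay Pb = Ps − 14, where Ps is the price sellers receive.
Demand in terms of Ps becomes Qd = 237 − 1(Ps − 14) = 251 - Ps. Setting this equal to supply: 251 - Ps = -99 + 8.5Ps, so Ps = 700/19.
Buyers pay Pb = 700/19 − 14 = 434/19; Q' = -99 + 8.5·(700/19) = 4069/19.

Buyers pay 434/19; sellers receive 700/19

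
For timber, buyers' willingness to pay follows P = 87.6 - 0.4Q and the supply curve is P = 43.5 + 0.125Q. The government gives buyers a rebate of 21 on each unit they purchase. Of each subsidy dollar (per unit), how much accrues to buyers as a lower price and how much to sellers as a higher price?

Pre-subsidy: 87.6 - 0.4Q = 43.5 + 0.125Q gives Q* = 84 and P* = 54.
With the rebate, buyers effectively pay Pb = Ps − 21, where Ps is the price sellers receive.
On the curves, Pb = 87.6 - 0.4Q and Ps = 43.5 + 0.125Q; the wedge Ps − Pb = 21 gives 43.5 + 0.125Q − (87.6 - 0.4Q) = 21, so Q' = 124.
Then Pb = 87.6 − 0.4·124 = 38 and Ps = 43.5 + 0.125·124 = 59.
Buyers' price falls by P* − Pb = 54 − 38 = 16; sellers' price rises by Ps − P* = 59 − 54 = 5.

Buyers gain 16 per unit; sellers gain 5 per unit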